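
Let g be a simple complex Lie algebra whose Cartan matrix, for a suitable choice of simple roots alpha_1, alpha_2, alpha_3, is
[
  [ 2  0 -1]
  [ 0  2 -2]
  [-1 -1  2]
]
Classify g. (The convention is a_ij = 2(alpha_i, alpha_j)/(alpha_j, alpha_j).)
C_3

The matrix has rank 3 with 2's on the diagonal. Reading the off-diagonal entries as Dynkin edges (a single edge where a_ij = a_ji = -1; a double or triple edge where a_ij * a_ji = 2 or 3), the diagram is a chain of 3 nodes with a double edge at one end; the terminal node there is the unique long simple root (C_3). One simple-root ordering that puts it in standard form is (alpha_1, alpha_3, alpha_2). So the algebra is type C_3, i.e. sp(6).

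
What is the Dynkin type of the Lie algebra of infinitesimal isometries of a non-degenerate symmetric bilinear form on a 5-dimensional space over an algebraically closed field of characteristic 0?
This is so(5) with 5 odd, which has dimension 5(5-1)/2 = 10 and rank (5-1)/2 = 2. In the classification of classical Lie algebras, the orthogonal algebra so(2n+1) in an odd number of variables has type B_n; here n = 2, so the Dynkin diagram is a chain of 2 nodes with a double edge at one end; the terminal node there is the unique short simple root (B_2). Hence the type is B_2.

B2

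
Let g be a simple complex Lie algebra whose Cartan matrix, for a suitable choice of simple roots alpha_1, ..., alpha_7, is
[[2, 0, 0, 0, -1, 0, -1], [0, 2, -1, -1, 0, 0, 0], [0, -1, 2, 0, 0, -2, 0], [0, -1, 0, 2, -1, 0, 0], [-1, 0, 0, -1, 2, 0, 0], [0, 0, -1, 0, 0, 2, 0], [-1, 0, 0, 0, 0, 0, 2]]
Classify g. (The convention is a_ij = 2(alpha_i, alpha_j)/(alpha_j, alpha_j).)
The matrix has rank 7 with 2's on the diagonal. Reading the off-diagonal entries as Dynkin edges (a single edge where a_ij = a_ji = -1; a double or triple edge where a_ij * a_ji = 2 or 3), the diagram is a chain of 7 nodes with a double edge at one end; the terminal node there is the unique short simple root (B_7). One simple-root ordering that puts it in standard form is (alpha_7, alpha_1, alpha_5, alpha_4, alpha_2, alpha_3, alpha_6). So the algebra is type B_7, i.e. so(15).

type B_7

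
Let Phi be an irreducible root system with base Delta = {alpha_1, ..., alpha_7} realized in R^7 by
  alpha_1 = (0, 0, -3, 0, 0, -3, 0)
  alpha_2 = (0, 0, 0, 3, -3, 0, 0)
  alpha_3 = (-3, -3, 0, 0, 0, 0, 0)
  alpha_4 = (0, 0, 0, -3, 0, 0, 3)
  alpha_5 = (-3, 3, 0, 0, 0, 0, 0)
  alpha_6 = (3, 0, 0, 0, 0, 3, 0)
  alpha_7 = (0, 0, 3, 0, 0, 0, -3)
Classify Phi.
Compute the Cartan integers a_ij = 2(alpha_i, alpha_j)/(alpha_j, alpha_j); the resulting 7x7 Cartan matrix is
[[2, 0, 0, 0, 0, -1, -1], [0, 2, 0, -1, 0, 0, 0], [0, 0, 2, 0, 0, -1, 0], [0, -1, 0, 2, 0, 0, -1], [0, 0, 0, 0, 2, -1, 0], [-1, 0, -1, 0, -1, 2, 0], [-1, 0, 0, -1, 0, 0, 2]].
All simple roots have the same length, so the diagram is simply laced. The associated Dynkin diagram is a chain of 5 nodes with a fork of two nodes at one end (D_7), so the type is D_7 (the algebra so(14)).

D7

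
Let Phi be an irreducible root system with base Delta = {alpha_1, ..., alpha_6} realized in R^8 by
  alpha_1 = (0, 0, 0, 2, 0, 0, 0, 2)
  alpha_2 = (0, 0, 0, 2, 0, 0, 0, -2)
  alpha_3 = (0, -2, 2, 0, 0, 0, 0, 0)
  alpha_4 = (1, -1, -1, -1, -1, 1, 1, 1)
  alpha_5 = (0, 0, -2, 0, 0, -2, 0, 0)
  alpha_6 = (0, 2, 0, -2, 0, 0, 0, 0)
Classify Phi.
Compute the Cartan integers a_ij = 2(alpha_i, alpha_j)/(alpha_j, alpha_j); the resulting 6x6 Cartan matrix is
[[2, 0, 0, 0, 0, -1], [0, 2, 0, -1, 0, -1], [0, 0, 2, 0, -1, -1], [0, -1, 0, 2, 0, 0], [0, 0, -1, 0, 2, 0], [-1, -1, -1, 0, 0, 2]].
All simple roots have the same length, so the diagram is simply laced. The associated Dynkin diagram is a chain of 5 nodes with one extra node attached to the third node from one end (E_6), so the type is E_6.

E_6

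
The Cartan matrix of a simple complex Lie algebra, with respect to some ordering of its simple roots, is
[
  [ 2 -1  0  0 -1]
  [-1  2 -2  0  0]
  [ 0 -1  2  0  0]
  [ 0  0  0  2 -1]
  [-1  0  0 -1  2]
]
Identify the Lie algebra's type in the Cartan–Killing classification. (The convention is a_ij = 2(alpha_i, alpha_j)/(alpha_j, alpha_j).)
The matrix has rank 5 with 2's on the diagonal. Reading the off-diagonal entries as Dynkin edges (a single edge where a_ij = a_ji = -1; a double or triple edge where a_ij * a_ji = 2 or 3), the diagram is a chain of 5 nodes with a double edge at one end; the terminal node there is the unique short simple root (B_5). One simple-root ordering that puts it in standard form is (alpha_4, alpha_5, alpha_1, alpha_2, alpha_3). So the algebra is type B_5, i.e. so(11).

B5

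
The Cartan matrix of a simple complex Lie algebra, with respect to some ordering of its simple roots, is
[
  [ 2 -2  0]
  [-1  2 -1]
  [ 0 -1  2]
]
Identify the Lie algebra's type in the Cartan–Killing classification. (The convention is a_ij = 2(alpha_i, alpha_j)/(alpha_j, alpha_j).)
The matrix has rank 3 with 2's on the diagonal. Reading the off-diagonal entries as Dynkin edges (a single edge where a_ij = a_ji = -1; a double or triple edge where a_ij * a_ji = 2 or 3), the diagram is a chain of 3 nodes with a double edge at one end; the terminal node there is the unique long simple root (C_3). One simple-root ordering that puts it in standard form is (alpha_3, alpha_2, alpha_1). So the algebra is type C_3, i.e. sp(6).

C_3 (sp(6))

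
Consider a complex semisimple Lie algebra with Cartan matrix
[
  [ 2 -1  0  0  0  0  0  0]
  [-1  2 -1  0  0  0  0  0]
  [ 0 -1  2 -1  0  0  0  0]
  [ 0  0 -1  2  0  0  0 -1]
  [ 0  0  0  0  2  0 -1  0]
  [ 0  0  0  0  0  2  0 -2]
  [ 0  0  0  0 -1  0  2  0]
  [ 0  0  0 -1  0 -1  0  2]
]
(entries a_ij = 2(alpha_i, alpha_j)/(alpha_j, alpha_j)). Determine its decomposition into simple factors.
A_2 ⊕ C_6

The diagram associated to this matrix has two connected components: the simple roots {alpha_5, alpha_7} form a chain of 2 nodes with single edges (A_2), and {alpha_1, alpha_2, alpha_3, alpha_4, alpha_6, alpha_8} form a chain of 6 nodes with a double edge at one end; the terminal node there is the unique long simple root (C_6). A semisimple Lie algebra decomposes uniquely as the direct sum of simple ideals, one per connected component of its Dynkin diagram, so g ≅ A_2 ⊕ C_6 (dimension 8 + 78 = 86).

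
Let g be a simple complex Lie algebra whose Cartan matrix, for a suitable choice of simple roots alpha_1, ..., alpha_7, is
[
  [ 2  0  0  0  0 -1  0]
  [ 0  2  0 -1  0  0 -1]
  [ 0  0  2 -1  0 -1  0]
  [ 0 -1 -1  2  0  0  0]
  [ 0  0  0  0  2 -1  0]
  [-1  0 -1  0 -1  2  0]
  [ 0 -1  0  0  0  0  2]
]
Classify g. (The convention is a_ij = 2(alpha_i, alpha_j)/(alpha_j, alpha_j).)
The matrix has rank 7 with 2's on the diagonal. Reading the off-diagonal entries as Dynkin edges (a single edge where a_ij = a_ji = -1; a double or triple edge where a_ij * a_ji = 2 or 3), the diagram is a chain of 5 nodes with a fork of two nodes at one end (D_7). One simple-root ordering that puts it in standard form is (alpha_7, alpha_2, alpha_4, alpha_3, alpha_6, alpha_1, alpha_5). So the algebra is type D_7, i.e. so(14).

D7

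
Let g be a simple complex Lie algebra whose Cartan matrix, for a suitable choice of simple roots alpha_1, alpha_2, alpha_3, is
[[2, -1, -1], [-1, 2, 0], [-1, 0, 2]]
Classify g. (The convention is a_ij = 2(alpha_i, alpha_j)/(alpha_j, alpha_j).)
A_3

The matrix has rank 3 with 2's on the diagonal. Reading the off-diagonal entries as Dynkin edges (a single edge where a_ij = a_ji = -1; a double or triple edge where a_ij * a_ji = 2 or 3), the diagram is a chain of 3 nodes with single edges (A_3). One simple-root ordering that puts it in standard form is (alpha_2, alpha_1, alpha_3). So the algebra is type A_3, i.e. sl(4).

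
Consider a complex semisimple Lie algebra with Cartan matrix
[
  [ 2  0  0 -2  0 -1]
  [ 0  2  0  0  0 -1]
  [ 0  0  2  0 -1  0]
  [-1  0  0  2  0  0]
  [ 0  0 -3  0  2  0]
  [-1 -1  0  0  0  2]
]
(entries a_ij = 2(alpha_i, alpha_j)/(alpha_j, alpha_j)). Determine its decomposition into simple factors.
type B_4 ⊕ type G_2

The diagram associated to this matrix has two connected components: the simple roots {alpha_1, alpha_2, alpha_4, alpha_6} form a chain of 4 nodes with a double edge at one end; the terminal node there is the unique short simple root (B_4), and {alpha_3, alpha_5} form two nodes joined by a triple edge (G_2). A semisimple Lie algebra decomposes uniquely as the direct sum of simple ideals, one per connected component of its Dynkin diagram, so g ≅ B_4 ⊕ G_2 (dimension 36 + 14 = 50).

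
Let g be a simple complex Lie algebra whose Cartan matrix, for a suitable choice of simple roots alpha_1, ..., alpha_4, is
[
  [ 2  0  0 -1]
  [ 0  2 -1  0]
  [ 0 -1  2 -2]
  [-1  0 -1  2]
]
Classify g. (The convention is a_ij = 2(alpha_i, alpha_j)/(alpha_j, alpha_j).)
The matrix has rank 4 with 2's on the diagonal. Reading the off-diagonal entries as Dynkin edges (a single edge where a_ij = a_ji = -1; a double or triple edge where a_ij * a_ji = 2 or 3), the diagram is a chain of 4 nodes with a double edge between the middle two (F_4). One simple-root ordering that puts it in standard form is (alpha_2, alpha_3, alpha_4, alpha_1). So the algebra is type F_4.

F_4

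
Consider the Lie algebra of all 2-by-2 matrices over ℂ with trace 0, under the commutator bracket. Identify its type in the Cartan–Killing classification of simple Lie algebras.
This is sl(2), which has dimension 2^2 - 1 = 3 and rank 2 - 1 = 1 (a Cartan subalgebra is the diagonal traceless matrices). In the classification of classical Lie algebras, the special linear algebra sl(n+1) has type A_n; here n = 1, so the Dynkin diagram is a chain of 1 nodes with single edges (A_1). Hence the type is A_1.

A_1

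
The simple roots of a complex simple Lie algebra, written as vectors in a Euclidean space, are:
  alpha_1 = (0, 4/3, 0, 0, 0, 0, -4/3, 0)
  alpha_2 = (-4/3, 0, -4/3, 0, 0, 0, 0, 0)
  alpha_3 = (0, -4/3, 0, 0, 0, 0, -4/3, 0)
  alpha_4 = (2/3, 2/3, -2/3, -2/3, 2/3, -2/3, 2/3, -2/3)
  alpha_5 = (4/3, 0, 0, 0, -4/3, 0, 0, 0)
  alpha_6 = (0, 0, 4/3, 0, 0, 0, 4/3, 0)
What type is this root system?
Compute the Cartan integers a_ij = 2(alpha_i, alpha_j)/(alpha_j, alpha_j); the resulting 6x6 Cartan matrix is
[[2, 0, 0, 0, 0, -1], [0, 2, 0, 0, -1, -1], [0, 0, 2, -1, 0, -1], [0, 0, -1, 2, 0, 0], [0, -1, 0, 0, 2, 0], [-1, -1, -1, 0, 0, 2]].
All simple roots have the same length, so the diagram is simply laced. The associated Dynkin diagram is a chain of 5 nodes with one extra node attached to the third node from one end (E_6), so the type is E_6.

E6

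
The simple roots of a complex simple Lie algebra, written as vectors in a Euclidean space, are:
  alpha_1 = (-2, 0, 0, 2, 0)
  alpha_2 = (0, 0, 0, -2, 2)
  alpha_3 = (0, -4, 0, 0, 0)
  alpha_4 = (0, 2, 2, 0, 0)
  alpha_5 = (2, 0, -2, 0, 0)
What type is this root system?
type C_5

Compute the Cartan integers a_ij = 2(alpha_i, alpha_j)/(alpha_j, alpha_j); the resulting 5x5 Cartan matrix is
[[2, -1, 0, 0, -1], [-1, 2, 0, 0, 0], [0, 0, 2, -2, 0], [0, 0, -1, 2, -1], [-1, 0, 0, -1, 2]].
The roots have two lengths (squared-length ratio 2:1); the short ones are alpha_{1,2,4,5}. The associated Dynkin diagram is a chain of 5 nodes with a double edge at one end; the terminal node there is the unique long simple root (C_5), so the type is C_5 (the algebra sp(10)).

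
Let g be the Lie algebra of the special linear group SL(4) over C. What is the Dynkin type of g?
This is sl(4), which has dimension 4^2 - 1 = 15 and rank 4 - 1 = 3 (a Cartan subalgebra is the diagonal traceless matrices). In the classification of classical Lie algebras, the special linear algebra sl(n+1) has type A_n; here n = 3, so the Dynkin diagram is a chain of 3 nodes with single edges (A_3). Hence the type is A_3.

type A_3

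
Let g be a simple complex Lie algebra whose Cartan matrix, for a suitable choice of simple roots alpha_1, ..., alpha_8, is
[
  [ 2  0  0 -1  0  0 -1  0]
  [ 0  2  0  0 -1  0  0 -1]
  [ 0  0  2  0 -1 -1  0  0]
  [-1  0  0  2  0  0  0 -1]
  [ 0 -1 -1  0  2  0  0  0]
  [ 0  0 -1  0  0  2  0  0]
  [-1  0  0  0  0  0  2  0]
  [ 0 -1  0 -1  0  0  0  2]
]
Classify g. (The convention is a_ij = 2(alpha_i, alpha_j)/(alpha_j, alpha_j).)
The matrix has rank 8 with 2's on the diagonal. Reading the off-diagonal entries as Dynkin edges (a single edge where a_ij = a_ji = -1; a double or triple edge where a_ij * a_ji = 2 or 3), the diagram is a chain of 8 nodes with single edges (A_8). One simple-root ordering that puts it in standard form is (alpha_6, alpha_3, alpha_5, alpha_2, alpha_8, alpha_4, alpha_1, alpha_7). So the algebra is type A_8, i.e. sl(9).

A8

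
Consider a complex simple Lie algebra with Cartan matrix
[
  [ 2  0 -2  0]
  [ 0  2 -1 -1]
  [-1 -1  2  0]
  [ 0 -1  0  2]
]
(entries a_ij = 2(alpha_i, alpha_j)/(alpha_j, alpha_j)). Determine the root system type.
C_4

The matrix has rank 4 with 2's on the diagonal. Reading the off-diagonal entries as Dynkin edges (a single edge where a_ij = a_ji = -1; a double or triple edge where a_ij * a_ji = 2 or 3), the diagram is a chain of 4 nodes with a double edge at one end; the terminal node there is the unique long simple root (C_4). One simple-root ordering that puts it in standard form is (alpha_4, alpha_2, alpha_3, alpha_1). So the algebra is type C_4, i.e. sp(8).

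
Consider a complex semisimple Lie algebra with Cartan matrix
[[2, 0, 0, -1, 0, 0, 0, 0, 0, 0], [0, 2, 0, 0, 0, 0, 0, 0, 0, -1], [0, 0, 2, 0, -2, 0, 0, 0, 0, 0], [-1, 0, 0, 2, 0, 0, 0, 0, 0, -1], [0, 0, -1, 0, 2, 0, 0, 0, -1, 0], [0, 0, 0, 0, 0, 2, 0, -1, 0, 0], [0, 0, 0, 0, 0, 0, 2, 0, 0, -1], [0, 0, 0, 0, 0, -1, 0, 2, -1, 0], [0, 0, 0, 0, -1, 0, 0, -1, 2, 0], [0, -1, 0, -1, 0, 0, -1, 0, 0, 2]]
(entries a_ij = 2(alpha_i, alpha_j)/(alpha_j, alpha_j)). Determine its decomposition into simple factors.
The diagram associated to this matrix has two connected components: the simple roots {alpha_3, alpha_5, alpha_6, alpha_8, alpha_9} form a chain of 5 nodes with a double edge at one end; the terminal node there is the unique long simple root (C_5), and {alpha_1, alpha_2, alpha_4, alpha_7, alpha_10} form a chain of 3 nodes with a fork of two nodes at one end (D_5). A semisimple Lie algebra decomposes uniquely as the direct sum of simple ideals, one per connected component of its Dynkin diagram, so g ≅ C_5 ⊕ D_5 (dimension 55 + 45 = 100).

C_5 (sp(10)) + D_5 (so(10))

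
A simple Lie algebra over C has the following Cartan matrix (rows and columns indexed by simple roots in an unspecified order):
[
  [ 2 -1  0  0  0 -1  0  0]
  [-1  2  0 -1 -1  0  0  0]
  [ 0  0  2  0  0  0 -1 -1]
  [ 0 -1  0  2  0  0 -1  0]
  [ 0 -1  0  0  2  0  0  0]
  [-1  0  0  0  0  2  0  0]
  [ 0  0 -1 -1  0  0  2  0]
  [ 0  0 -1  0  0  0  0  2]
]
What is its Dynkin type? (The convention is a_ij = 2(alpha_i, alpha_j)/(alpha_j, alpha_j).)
E_8

The matrix has rank 8 with 2's on the diagonal. Reading the off-diagonal entries as Dynkin edges (a single edge where a_ij = a_ji = -1; a double or triple edge where a_ij * a_ji = 2 or 3), the diagram is a chain of 7 nodes with one extra node attached to the third node from one end (E_8). One simple-root ordering that puts it in standard form is (alpha_6, alpha_5, alpha_1, alpha_2, alpha_4, alpha_7, alpha_3, alpha_8). So the algebra is type E_8.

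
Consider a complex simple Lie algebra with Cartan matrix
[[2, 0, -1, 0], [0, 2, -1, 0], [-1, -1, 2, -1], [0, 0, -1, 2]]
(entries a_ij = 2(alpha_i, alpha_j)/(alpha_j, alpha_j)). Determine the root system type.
The matrix has rank 4 with 2's on the diagonal. Reading the off-diagonal entries as Dynkin edges (a single edge where a_ij = a_ji = -1; a double or triple edge where a_ij * a_ji = 2 or 3), the diagram is a chain of 2 nodes with a fork of two nodes at one end (D_4). One simple-root ordering that puts it in standard form is (alpha_1, alpha_3, alpha_2, alpha_4). So the algebra is type D_4, i.e. so(8).

type D_4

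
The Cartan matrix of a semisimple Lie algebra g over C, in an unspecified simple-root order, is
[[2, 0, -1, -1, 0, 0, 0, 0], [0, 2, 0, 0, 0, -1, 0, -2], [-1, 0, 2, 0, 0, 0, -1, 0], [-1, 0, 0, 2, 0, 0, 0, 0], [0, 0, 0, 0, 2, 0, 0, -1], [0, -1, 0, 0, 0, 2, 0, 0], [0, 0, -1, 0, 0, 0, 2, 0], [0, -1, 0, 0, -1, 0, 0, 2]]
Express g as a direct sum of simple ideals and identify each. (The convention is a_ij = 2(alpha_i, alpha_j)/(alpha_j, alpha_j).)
The diagram associated to this matrix has two connected components: the simple roots {alpha_1, alpha_3, alpha_4, alpha_7} form a chain of 4 nodes with single edges (A_4), and {alpha_2, alpha_5, alpha_6, alpha_8} form a chain of 4 nodes with a double edge between the middle two (F_4). A semisimple Lie algebra decomposes uniquely as the direct sum of simple ideals, one per connected component of its Dynkin diagram, so g ≅ A_4 ⊕ F_4 (dimension 24 + 52 = 76).

type A_4 ⊕ type F_4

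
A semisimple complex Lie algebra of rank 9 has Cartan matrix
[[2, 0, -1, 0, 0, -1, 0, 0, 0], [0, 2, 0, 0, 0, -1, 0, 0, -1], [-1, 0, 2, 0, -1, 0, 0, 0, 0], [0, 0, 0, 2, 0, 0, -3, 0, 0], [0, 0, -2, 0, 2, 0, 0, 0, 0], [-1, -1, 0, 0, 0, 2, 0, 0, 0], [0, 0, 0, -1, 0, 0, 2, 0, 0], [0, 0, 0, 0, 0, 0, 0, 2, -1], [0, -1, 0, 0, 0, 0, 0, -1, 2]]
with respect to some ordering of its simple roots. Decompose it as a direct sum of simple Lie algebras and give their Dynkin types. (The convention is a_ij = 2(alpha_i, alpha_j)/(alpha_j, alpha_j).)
The diagram associated to this matrix has two connected components: the simple roots {alpha_1, alpha_2, alpha_3, alpha_5, alpha_6, alpha_8, alpha_9} form a chain of 7 nodes with a double edge at one end; the terminal node there is the unique long simple root (C_7), and {alpha_4, alpha_7} form two nodes joined by a triple edge (G_2). A semisimple Lie algebra decomposes uniquely as the direct sum of simple ideals, one per connected component of its Dynkin diagram, so g ≅ C_7 ⊕ G_2 (dimension 105 + 14 = 119).

C_7 ⊕ G_2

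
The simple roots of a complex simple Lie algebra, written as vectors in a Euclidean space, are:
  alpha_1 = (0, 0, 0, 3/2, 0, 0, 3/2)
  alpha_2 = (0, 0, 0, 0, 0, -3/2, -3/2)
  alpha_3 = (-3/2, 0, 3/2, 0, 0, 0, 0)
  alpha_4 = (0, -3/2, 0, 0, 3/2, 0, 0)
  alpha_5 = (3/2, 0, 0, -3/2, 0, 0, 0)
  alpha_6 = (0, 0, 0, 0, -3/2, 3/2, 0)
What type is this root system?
Compute the Cartan integers a_ij = 2(alpha_i, alpha_j)/(alpha_j, alpha_j); the resulting 6x6 Cartan matrix is
[[2, -1, 0, 0, -1, 0], [-1, 2, 0, 0, 0, -1], [0, 0, 2, 0, -1, 0], [0, 0, 0, 2, 0, -1], [-1, 0, -1, 0, 2, 0], [0, -1, 0, -1, 0, 2]].
All simple roots have the same length, so the diagram is simply laced. The associated Dynkin diagram is a chain of 6 nodes with single edges (A_6), so the type is A_6 (the algebra sl(7)).

A_6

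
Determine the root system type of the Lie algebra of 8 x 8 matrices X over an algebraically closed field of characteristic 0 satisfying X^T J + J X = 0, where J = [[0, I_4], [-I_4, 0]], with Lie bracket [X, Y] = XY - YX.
This is sp(8), which has dimension 8(8+1)/2 = 36 and rank 8/2 = 4. In the classification of classical Lie algebras, the symplectic algebra sp(2n) has type C_n; here n = 4, so the Dynkin diagram is a chain of 4 nodes with a double edge at one end; the terminal node there is the unique long simple root (C_4). Hence the type is C_4.

C_4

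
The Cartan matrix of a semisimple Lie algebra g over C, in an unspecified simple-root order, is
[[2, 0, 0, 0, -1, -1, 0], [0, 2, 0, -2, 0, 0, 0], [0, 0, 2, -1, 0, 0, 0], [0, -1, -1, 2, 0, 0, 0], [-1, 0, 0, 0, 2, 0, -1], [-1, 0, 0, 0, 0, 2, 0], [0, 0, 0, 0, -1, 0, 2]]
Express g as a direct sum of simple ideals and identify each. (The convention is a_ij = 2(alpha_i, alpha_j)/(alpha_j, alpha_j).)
type A_4 + type C_3

The diagram associated to this matrix has two connected components: the simple roots {alpha_1, alpha_5, alpha_6, alpha_7} form a chain of 4 nodes with single edges (A_4), and {alpha_2, alpha_3, alpha_4} form a chain of 3 nodes with a double edge at one end; the terminal node there is the unique long simple root (C_3). A semisimple Lie algebra decomposes uniquely as the direct sum of simple ideals, one per connected component of its Dynkin diagram, so g ≅ A_4 ⊕ C_3 (dimension 24 + 21 = 45).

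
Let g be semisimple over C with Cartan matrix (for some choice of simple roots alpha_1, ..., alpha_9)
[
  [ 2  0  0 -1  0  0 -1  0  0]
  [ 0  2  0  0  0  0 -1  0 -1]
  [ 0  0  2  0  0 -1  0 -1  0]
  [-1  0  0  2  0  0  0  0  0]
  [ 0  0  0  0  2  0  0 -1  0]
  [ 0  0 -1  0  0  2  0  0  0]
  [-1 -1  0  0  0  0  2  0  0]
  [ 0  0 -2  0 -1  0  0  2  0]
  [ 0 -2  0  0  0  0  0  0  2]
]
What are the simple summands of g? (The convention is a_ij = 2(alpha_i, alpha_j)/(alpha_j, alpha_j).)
C_5 (sp(10)) + F_4

The diagram associated to this matrix has two connected components: the simple roots {alpha_1, alpha_2, alpha_4, alpha_7, alpha_9} form a chain of 5 nodes with a double edge at one end; the terminal node there is the unique long simple root (C_5), and {alpha_3, alpha_5, alpha_6, alpha_8} form a chain of 4 nodes with a double edge between the middle two (F_4). A semisimple Lie algebra decomposes uniquely as the direct sum of simple ideals, one per connected component of its Dynkin diagram, so g ≅ C_5 ⊕ F_4 (dimension 55 + 52 = 107).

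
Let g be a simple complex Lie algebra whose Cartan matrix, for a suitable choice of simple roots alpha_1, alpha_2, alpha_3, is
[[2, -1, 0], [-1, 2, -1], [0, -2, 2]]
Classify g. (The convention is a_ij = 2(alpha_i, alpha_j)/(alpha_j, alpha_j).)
C3

The matrix has rank 3 with 2's on the diagonal. Reading the off-diagonal entries as Dynkin edges (a single edge where a_ij = a_ji = -1; a double or triple edge where a_ij * a_ji = 2 or 3), the diagram is a chain of 3 nodes with a double edge at one end; the terminal node there is the unique long simple root (C_3). One simple-root ordering that puts it in standard form is (alpha_1, alpha_2, alpha_3). So the algebra is type C_3, i.e. sp(6).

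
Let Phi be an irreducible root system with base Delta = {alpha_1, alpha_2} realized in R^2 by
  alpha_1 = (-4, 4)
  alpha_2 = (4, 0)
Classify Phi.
Compute the Cartan integers a_ij = 2(alpha_i, alpha_j)/(alpha_j, alpha_j); the resulting 2x2 Cartan matrix is
[[2, -2], [-1, 2]].
The roots have two lengths (squared-length ratio 2:1); the short ones are alpha_{2}. The associated Dynkin diagram is a chain of 2 nodes with a double edge at one end; the terminal node there is the unique short simple root (B_2), so the type is B_2 (the algebra so(5)).

B_2 (so(5))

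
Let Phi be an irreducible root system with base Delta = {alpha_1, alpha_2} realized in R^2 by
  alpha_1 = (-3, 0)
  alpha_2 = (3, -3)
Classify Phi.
Compute the Cartan integers a_ij = 2(alpha_i, alpha_j)/(alpha_j, alpha_j); the resulting 2x2 Cartan matrix is
[[2, -1], [-2, 2]].
The roots have two lengths (squared-length ratio 2:1); the short ones are alpha_{1}. The associated Dynkin diagram is a chain of 2 nodes with a double edge at one end; the terminal node there is the unique short simple root (B_2), so the type is B_2 (the algebra so(5)).

B2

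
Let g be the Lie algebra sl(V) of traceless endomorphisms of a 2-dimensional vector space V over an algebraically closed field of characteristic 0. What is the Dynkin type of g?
This is sl(2), which has dimension 2^2 - 1 = 3 and rank 2 - 1 = 1 (a Cartan subalgebra is the diagonal traceless matrices). In the classification of classical Lie algebras, the special linear algebra sl(n+1) has type A_n; here n = 1, so the Dynkin diagram is a chain of 1 nodes with single edges (A_1). Hence the type is A_1.

A1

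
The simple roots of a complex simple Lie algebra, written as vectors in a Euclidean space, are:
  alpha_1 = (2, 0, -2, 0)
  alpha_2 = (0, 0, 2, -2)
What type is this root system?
A_2

Compute the Cartan integers a_ij = 2(alpha_i, alpha_j)/(alpha_j, alpha_j); the resulting 2x2 Cartan matrix is
[[2, -1], [-1, 2]].
All simple roots have the same length, so the diagram is simply laced. The associated Dynkin diagram is a chain of 2 nodes with single edges (A_2), so the type is A_2 (the algebra sl(3)).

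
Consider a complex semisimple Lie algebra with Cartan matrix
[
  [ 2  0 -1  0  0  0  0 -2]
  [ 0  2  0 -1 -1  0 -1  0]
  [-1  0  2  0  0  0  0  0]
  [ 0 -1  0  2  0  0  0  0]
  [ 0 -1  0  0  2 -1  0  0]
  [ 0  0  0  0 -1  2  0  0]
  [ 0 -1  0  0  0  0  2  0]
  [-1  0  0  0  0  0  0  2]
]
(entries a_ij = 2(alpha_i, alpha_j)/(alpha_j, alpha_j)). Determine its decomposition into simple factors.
The diagram associated to this matrix has two connected components: the simple roots {alpha_1, alpha_3, alpha_8} form a chain of 3 nodes with a double edge at one end; the terminal node there is the unique short simple root (B_3), and {alpha_2, alpha_4, alpha_5, alpha_6, alpha_7} form a chain of 3 nodes with a fork of two nodes at one end (D_5). A semisimple Lie algebra decomposes uniquely as the direct sum of simple ideals, one per connected component of its Dynkin diagram, so g ≅ B_3 ⊕ D_5 (dimension 21 + 45 = 66).

B3 ⊕ D5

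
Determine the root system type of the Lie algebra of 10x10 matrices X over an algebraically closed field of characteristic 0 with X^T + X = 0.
D_5

This is so(10) with 10 even, which has dimension 10(10-1)/2 = 45 and rank 10/2 = 5. In the classification of classical Lie algebras, the orthogonal algebra so(2n) in an even number of variables has type D_n; here n = 5, so the Dynkin diagram is a chain of 3 nodes with a fork of two nodes at one end (D_5). Hence the type is D_5.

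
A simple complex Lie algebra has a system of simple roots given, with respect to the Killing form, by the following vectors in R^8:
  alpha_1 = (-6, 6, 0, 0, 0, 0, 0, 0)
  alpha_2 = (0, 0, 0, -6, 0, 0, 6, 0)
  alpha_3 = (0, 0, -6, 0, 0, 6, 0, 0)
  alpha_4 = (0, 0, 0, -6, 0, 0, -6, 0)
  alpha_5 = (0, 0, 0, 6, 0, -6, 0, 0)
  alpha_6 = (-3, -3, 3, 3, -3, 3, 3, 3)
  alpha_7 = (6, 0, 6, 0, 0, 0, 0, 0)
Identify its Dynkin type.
E_7

Compute the Cartan integers a_ij = 2(alpha_i, alpha_j)/(alpha_j, alpha_j); the resulting 7x7 Cartan matrix is
[[2, 0, 0, 0, 0, 0, -1], [0, 2, 0, 0, -1, 0, 0], [0, 0, 2, 0, -1, 0, -1], [0, 0, 0, 2, -1, -1, 0], [0, -1, -1, -1, 2, 0, 0], [0, 0, 0, -1, 0, 2, 0], [-1, 0, -1, 0, 0, 0, 2]].
All simple roots have the same length, so the diagram is simply laced. The associated Dynkin diagram is a chain of 6 nodes with one extra node attached to the third node from one end (E_7), so the type is E_7.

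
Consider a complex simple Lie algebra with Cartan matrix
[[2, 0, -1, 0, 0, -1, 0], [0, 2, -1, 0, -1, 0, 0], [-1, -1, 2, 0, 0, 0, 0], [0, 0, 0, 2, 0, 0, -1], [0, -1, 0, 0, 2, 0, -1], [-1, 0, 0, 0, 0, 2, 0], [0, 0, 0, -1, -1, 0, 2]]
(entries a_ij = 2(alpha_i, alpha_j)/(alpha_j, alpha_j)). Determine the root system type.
A7

The matrix has rank 7 with 2's on the diagonal. Reading the off-diagonal entries as Dynkin edges (a single edge where a_ij = a_ji = -1; a double or triple edge where a_ij * a_ji = 2 or 3), the diagram is a chain of 7 nodes with single edges (A_7). One simple-root ordering that puts it in standard form is (alpha_4, alpha_7, alpha_5, alpha_2, alpha_3, alpha_1, alpha_6). So the algebra is type A_7, i.e. sl(8).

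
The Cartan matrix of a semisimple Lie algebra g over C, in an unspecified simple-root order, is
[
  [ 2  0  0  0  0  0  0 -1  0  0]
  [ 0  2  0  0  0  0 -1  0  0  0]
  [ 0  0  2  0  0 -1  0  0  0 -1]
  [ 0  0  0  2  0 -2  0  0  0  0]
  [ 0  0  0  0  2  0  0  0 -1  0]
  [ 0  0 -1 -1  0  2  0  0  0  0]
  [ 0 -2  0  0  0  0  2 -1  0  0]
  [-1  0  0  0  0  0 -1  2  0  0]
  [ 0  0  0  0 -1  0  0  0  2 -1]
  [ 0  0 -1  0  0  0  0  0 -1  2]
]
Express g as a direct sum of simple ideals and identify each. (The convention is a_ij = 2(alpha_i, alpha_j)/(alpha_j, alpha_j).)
B4 + C6

The diagram associated to this matrix has two connected components: the simple roots {alpha_1, alpha_2, alpha_7, alpha_8} form a chain of 4 nodes with a double edge at one end; the terminal node there is the unique short simple root (B_4), and {alpha_3, alpha_4, alpha_5, alpha_6, alpha_9, alpha_10} form a chain of 6 nodes with a double edge at one end; the terminal node there is the unique long simple root (C_6). A semisimple Lie algebra decomposes uniquely as the direct sum of simple ideals, one per connected component of its Dynkin diagram, so g ≅ B_4 ⊕ C_6 (dimension 36 + 78 = 114).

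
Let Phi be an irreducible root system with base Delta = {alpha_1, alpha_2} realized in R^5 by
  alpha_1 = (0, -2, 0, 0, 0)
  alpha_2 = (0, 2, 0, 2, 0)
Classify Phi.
Compute the Cartan integers a_ij = 2(alpha_i, alpha_j)/(alpha_j, alpha_j); the resulting 2x2 Cartan matrix is
[[2, -1], [-2, 2]].
The roots have two lengths (squared-length ratio 2:1); the short ones are alpha_{1}. The associated Dynkin diagram is a chain of 2 nodes with a double edge at one end; the terminal node there is the unique short simple root (B_2), so the type is B_2 (the algebra so(5)).

B_2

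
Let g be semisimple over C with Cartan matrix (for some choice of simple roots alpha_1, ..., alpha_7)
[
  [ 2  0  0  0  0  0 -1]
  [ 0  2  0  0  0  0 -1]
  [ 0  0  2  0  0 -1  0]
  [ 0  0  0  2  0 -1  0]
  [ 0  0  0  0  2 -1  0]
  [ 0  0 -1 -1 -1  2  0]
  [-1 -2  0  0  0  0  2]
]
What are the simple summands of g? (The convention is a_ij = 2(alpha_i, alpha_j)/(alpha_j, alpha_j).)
type B_3 + type D_4

The diagram associated to this matrix has two connected components: the simple roots {alpha_1, alpha_2, alpha_7} form a chain of 3 nodes with a double edge at one end; the terminal node there is the unique short simple root (B_3), and {alpha_3, alpha_4, alpha_5, alpha_6} form a chain of 2 nodes with a fork of two nodes at one end (D_4). A semisimple Lie algebra decomposes uniquely as the direct sum of simple ideals, one per connected component of its Dynkin diagram, so g ≅ B_3 ⊕ D_4 (dimension 21 + 28 = 49).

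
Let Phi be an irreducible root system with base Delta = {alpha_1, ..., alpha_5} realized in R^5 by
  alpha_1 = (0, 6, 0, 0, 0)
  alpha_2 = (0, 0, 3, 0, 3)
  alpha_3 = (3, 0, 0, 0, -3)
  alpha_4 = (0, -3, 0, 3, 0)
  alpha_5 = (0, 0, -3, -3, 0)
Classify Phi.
Compute the Cartan integers a_ij = 2(alpha_i, alpha_j)/(alpha_j, alpha_j); the resulting 5x5 Cartan matrix is
[[2, 0, 0, -2, 0], [0, 2, -1, 0, -1], [0, -1, 2, 0, 0], [-1, 0, 0, 2, -1], [0, -1, 0, -1, 2]].
The roots have two lengths (squared-length ratio 2:1); the short ones are alpha_{2,3,4,5}. The associated Dynkin diagram is a chain of 5 nodes with a double edge at one end; the terminal node there is the unique long simple root (C_5), so the type is C_5 (the algebra sp(10)).

C_5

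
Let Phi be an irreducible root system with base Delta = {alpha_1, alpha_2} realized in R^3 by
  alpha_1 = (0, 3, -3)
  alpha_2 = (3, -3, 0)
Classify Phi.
A_2

Compute the Cartan integers a_ij = 2(alpha_i, alpha_j)/(alpha_j, alpha_j); the resulting 2x2 Cartan matrix is
[[2, -1], [-1, 2]].
All simple roots have the same length, so the diagram is simply laced. The associated Dynkin diagram is a chain of 2 nodes with single edges (A_2), so the type is A_2 (the algebra sl(3)).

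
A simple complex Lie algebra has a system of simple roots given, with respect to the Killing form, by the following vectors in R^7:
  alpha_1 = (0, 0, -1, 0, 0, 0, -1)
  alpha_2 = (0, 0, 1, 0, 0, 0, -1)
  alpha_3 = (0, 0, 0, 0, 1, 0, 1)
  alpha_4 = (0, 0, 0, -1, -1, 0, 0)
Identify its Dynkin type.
Compute the Cartan integers a_ij = 2(alpha_i, alpha_j)/(alpha_j, alpha_j); the resulting 4x4 Cartan matrix is
[[2, 0, -1, 0], [0, 2, -1, 0], [-1, -1, 2, -1], [0, 0, -1, 2]].
All simple roots have the same length, so the diagram is simply laced. The associated Dynkin diagram is a chain of 2 nodes with a fork of two nodes at one end (D_4), so the type is D_4 (the algebra so(8)).

D_4 (so(8))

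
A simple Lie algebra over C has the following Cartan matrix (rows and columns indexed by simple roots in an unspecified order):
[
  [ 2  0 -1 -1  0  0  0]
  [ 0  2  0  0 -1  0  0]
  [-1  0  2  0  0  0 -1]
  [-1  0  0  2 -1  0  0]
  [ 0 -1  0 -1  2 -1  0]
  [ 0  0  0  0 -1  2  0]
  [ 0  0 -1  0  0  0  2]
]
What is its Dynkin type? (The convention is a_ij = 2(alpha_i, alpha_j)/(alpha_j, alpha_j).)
type D_7

The matrix has rank 7 with 2's on the diagonal. Reading the off-diagonal entries as Dynkin edges (a single edge where a_ij = a_ji = -1; a double or triple edge where a_ij * a_ji = 2 or 3), the diagram is a chain of 5 nodes with a fork of two nodes at one end (D_7). One simple-root ordering that puts it in standard form is (alpha_7, alpha_3, alpha_1, alpha_4, alpha_5, alpha_6, alpha_2). So the algebra is type D_7, i.e. so(14).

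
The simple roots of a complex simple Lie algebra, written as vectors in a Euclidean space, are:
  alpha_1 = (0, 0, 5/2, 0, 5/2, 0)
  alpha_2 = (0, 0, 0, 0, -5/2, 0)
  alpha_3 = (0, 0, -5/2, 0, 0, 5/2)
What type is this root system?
Compute the Cartan integers a_ij = 2(alpha_i, alpha_j)/(alpha_j, alpha_j); the resulting 3x3 Cartan matrix is
[[2, -2, -1], [-1, 2, 0], [-1, 0, 2]].
The roots have two lengths (squared-length ratio 2:1); the short ones are alpha_{2}. The associated Dynkin diagram is a chain of 3 nodes with a double edge at one end; the terminal node there is the unique short simple root (B_3), so the type is B_3 (the algebra so(7)).

B_3 (so(7))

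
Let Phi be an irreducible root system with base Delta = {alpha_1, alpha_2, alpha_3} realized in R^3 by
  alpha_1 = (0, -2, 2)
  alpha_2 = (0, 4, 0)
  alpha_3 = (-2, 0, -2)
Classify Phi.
C3

Compute the Cartan integers a_ij = 2(alpha_i, alpha_j)/(alpha_j, alpha_j); the resulting 3x3 Cartan matrix is
[[2, -1, -1], [-2, 2, 0], [-1, 0, 2]].
The roots have two lengths (squared-length ratio 2:1); the short ones are alpha_{1,3}. The associated Dynkin diagram is a chain of 3 nodes with a double edge at one end; the terminal node there is the unique long simple root (C_3), so the type is C_3 (the algebra sp(6)).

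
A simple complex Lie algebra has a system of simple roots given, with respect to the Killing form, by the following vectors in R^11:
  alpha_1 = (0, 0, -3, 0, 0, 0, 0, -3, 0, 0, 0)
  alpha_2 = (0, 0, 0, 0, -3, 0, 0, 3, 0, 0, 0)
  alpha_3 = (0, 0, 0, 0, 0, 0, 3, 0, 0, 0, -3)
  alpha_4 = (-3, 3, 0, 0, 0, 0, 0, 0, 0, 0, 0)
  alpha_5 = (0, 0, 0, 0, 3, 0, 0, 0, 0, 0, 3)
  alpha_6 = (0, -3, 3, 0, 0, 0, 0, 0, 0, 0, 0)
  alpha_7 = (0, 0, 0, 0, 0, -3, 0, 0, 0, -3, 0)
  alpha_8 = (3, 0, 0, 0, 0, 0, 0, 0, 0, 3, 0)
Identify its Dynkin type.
A_8 (sl(9))

Compute the Cartan integers a_ij = 2(alpha_i, alpha_j)/(alpha_j, alpha_j); the resulting 8x8 Cartan matrix is
[[2, -1, 0, 0, 0, -1, 0, 0], [-1, 2, 0, 0, -1, 0, 0, 0], [0, 0, 2, 0, -1, 0, 0, 0], [0, 0, 0, 2, 0, -1, 0, -1], [0, -1, -1, 0, 2, 0, 0, 0], [-1, 0, 0, -1, 0, 2, 0, 0], [0, 0, 0, 0, 0, 0, 2, -1], [0, 0, 0, -1, 0, 0, -1, 2]].
All simple roots have the same length, so the diagram is simply laced. The associated Dynkin diagram is a chain of 8 nodes with single edges (A_8), so the type is A_8 (the algebra sl(9)).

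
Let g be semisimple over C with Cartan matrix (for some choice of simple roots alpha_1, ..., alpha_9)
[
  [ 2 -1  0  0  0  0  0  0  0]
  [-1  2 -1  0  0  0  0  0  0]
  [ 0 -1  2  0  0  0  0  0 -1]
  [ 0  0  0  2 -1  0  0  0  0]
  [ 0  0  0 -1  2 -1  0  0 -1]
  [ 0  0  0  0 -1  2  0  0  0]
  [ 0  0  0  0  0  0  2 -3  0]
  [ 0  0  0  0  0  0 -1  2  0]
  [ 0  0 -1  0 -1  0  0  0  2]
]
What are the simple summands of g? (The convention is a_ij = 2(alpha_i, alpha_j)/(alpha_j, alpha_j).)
D7 ⊕ G2

The diagram associated to this matrix has two connected components: the simple roots {alpha_1, alpha_2, alpha_3, alpha_4, alpha_5, alpha_6, alpha_9} form a chain of 5 nodes with a fork of two nodes at one end (D_7), and {alpha_7, alpha_8} form two nodes joined by a triple edge (G_2). A semisimple Lie algebra decomposes uniquely as the direct sum of simple ideals, one per connected component of its Dynkin diagram, so g ≅ D_7 ⊕ G_2 (dimension 91 + 14 = 105).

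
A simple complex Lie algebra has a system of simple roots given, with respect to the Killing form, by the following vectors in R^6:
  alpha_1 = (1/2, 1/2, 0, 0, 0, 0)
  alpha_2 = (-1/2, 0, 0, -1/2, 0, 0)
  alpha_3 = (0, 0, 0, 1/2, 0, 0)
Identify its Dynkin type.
Compute the Cartan integers a_ij = 2(alpha_i, alpha_j)/(alpha_j, alpha_j); the resulting 3x3 Cartan matrix is
[[2, -1, 0], [-1, 2, -2], [0, -1, 2]].
The roots have two lengths (squared-length ratio 2:1); the short ones are alpha_{3}. The associated Dynkin diagram is a chain of 3 nodes with a double edge at one end; the terminal node there is the unique short simple root (B_3), so the type is B_3 (the algebra so(7)).

type B_3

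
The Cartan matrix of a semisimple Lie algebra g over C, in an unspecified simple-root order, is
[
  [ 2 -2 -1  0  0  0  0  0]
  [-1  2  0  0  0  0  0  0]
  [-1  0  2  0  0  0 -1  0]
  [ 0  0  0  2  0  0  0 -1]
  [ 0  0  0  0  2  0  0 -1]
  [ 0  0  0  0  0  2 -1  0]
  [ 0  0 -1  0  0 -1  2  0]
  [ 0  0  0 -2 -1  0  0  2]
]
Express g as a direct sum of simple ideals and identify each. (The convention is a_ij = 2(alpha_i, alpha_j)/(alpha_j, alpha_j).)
The diagram associated to this matrix has two connected components: the simple roots {alpha_4, alpha_5, alpha_8} form a chain of 3 nodes with a double edge at one end; the terminal node there is the unique short simple root (B_3), and {alpha_1, alpha_2, alpha_3, alpha_6, alpha_7} form a chain of 5 nodes with a double edge at one end; the terminal node there is the unique short simple root (B_5). A semisimple Lie algebra decomposes uniquely as the direct sum of simple ideals, one per connected component of its Dynkin diagram, so g ≅ B_3 ⊕ B_5 (dimension 21 + 55 = 76).

B3 + B5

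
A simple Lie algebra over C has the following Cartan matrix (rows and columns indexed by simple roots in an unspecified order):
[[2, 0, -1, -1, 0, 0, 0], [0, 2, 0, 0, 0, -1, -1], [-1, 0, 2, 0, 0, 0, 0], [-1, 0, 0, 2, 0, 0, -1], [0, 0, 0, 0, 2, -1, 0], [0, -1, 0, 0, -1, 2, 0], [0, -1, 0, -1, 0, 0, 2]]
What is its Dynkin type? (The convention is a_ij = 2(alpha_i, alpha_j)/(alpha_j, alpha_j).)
The matrix has rank 7 with 2's on the diagonal. Reading the off-diagonal entries as Dynkin edges (a single edge where a_ij = a_ji = -1; a double or triple edge where a_ij * a_ji = 2 or 3), the diagram is a chain of 7 nodes with single edges (A_7). One simple-root ordering that puts it in standard form is (alpha_3, alpha_1, alpha_4, alpha_7, alpha_2, alpha_6, alpha_5). So the algebra is type A_7, i.e. sl(8).

A_7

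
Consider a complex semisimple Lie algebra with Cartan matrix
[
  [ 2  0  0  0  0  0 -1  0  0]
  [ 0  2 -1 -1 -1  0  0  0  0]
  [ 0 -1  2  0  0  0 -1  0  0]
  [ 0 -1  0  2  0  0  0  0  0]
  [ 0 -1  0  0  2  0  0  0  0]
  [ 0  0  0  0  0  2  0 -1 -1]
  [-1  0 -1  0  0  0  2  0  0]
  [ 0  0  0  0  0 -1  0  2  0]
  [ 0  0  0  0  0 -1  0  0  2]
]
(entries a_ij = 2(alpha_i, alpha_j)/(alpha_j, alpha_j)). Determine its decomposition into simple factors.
The diagram associated to this matrix has two connected components: the simple roots {alpha_6, alpha_8, alpha_9} form a chain of 3 nodes with single edges (A_3), and {alpha_1, alpha_2, alpha_3, alpha_4, alpha_5, alpha_7} form a chain of 4 nodes with a fork of two nodes at one end (D_6). A semisimple Lie algebra decomposes uniquely as the direct sum of simple ideals, one per connected component of its Dynkin diagram, so g ≅ A_3 ⊕ D_6 (dimension 15 + 66 = 81).

type A_3 ⊕ type D_6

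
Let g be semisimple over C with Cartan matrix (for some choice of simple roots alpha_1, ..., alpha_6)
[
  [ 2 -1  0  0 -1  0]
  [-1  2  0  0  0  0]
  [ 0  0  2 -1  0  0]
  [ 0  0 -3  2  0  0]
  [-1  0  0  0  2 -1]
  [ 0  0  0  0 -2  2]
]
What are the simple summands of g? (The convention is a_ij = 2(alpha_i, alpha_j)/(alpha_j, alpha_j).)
The diagram associated to this matrix has two connected components: the simple roots {alpha_1, alpha_2, alpha_5, alpha_6} form a chain of 4 nodes with a double edge at one end; the terminal node there is the unique long simple root (C_4), and {alpha_3, alpha_4} form two nodes joined by a triple edge (G_2). A semisimple Lie algebra decomposes uniquely as the direct sum of simple ideals, one per connected component of its Dynkin diagram, so g ≅ C_4 ⊕ G_2 (dimension 36 + 14 = 50).

C_4 ⊕ G_2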